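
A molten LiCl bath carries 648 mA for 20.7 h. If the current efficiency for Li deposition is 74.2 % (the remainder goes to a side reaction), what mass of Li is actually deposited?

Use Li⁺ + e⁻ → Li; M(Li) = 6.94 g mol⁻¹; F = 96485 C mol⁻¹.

Q = I·t = 0.6480 × 74520 = 48290 C.
n(e⁻) = 48290/96485 = 0.5005 mol; theoretically n(Li) = 0.5005/1 = 0.5005 mol, m_theo = 3.473 g.
At 74.2 % efficiency, m_actual = 0.742 × 3.473 = 2.58 g.

2.58 g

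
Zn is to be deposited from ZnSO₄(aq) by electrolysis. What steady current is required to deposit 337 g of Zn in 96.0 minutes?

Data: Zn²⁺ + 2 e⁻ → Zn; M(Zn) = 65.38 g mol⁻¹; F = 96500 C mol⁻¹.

n(Zn) = 337 / 65.38 = 5.154 mol.
n(e⁻) = 2 × 5.154 = 10.31 mol.
Q = n(e⁻)·F = 10.31 × 96500 = 994800 C.
I = Q/t = 994800 / 5760.0 s = 173 A.

173 A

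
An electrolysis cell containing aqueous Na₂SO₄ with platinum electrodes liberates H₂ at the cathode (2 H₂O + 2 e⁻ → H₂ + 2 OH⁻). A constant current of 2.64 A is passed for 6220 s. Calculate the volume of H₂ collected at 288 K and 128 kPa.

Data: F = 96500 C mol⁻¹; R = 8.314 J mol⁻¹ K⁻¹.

1.59 L

Q = I·t = 2.640 A × 6220.0 s = 16420 C.
n(e⁻) = Q/F = 16420 / 96500 = 0.1702 mol.
2 electrons are transferred per H₂ molecule, so n(H₂) = 0.1702 / 2 = 0.08508 mol.
V = nRT/P = (0.08508 × 8.314 × 288) / (128 × 10³ Pa) = 0.00159 m³ = 1.59 L.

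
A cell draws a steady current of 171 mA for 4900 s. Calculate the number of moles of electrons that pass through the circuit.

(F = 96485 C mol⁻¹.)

Q = I·t = 0.1710 A × 4900.0 s = 837.9 C.
n(e⁻) = Q/F = 837.9 / 96485 = 0.00868 mol.

0.00868 mol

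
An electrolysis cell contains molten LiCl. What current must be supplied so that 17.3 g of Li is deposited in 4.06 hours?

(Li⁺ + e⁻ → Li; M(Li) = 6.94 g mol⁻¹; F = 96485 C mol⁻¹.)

16.5 A

n(Li) = 17.3 / 6.94 = 2.493 mol.
n(e⁻) = 1 × 2.493 = 2.493 mol.
Q = n(e⁻)·F = 2.493 × 96485 = 240500 C.
I = Q/t = 240500 / 14616 s = 16.5 A.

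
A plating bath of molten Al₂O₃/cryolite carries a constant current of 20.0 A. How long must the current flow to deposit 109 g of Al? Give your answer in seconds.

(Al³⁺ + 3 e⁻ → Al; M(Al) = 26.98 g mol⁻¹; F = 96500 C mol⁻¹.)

n(Al) = m/M = 109 / 26.98 = 4.040 mol.
Each Al atom requires 3 electrons, so n(e⁻) = 3 × 4.040 = 12.12 mol.
Q = n(e⁻)·F = 12.12 × 96500 = 1170000 C.
t = Q/I = 1170000 / 20.00 A = 58480 s.

58500 s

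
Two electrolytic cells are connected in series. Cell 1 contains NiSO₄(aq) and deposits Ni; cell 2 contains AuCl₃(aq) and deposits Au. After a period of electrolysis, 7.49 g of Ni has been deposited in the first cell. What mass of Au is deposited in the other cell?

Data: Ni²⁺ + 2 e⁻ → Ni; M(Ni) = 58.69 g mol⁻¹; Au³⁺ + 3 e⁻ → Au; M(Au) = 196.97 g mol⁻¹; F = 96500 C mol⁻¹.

16.8 g

n(Ni) = 7.49 / 58.69 = 0.1276 mol.
Since Ni²⁺ + 2 e⁻ → Ni, n(e⁻) passed = 2 × 0.1276 = 0.2552 mol.
Cells in series carry the same charge, so the same 0.2552 mol of electrons passes through cell 2.
Au³⁺ + 3 e⁻ → Au, so n(Au) = 0.2552 / 3 = 0.08508 mol.
m(Au) = 0.08508 × 196.97 = 16.8 g.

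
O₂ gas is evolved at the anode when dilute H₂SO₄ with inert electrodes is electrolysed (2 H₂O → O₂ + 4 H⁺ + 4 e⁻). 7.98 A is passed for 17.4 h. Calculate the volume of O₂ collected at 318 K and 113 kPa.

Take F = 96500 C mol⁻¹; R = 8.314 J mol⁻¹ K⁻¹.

30.3 L

Q = I·t = 7.980 A × 62640 s = 499900 C.
n(e⁻) = Q/F = 499900 / 96500 = 5.180 mol.
4 electrons are transferred per O₂ molecule, so n(O₂) = 5.180 / 4 = 1.295 mol.
V = nRT/P = (1.295 × 8.314 × 318) / (113 × 10³ Pa) = 0.0303 m³ = 30.3 L.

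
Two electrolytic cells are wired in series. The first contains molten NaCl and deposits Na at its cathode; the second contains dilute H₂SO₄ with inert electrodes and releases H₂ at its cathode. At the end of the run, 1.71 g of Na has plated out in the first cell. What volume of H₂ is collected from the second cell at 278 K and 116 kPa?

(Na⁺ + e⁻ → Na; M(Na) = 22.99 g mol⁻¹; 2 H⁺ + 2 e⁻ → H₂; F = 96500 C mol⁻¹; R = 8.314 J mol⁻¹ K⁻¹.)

0.741 L

n(Na) = 1.71 / 22.99 = 0.07438 mol, so n(e⁻) = 1 × 0.07438 = 0.07438 mol.
The cells are in series, so the same 0.07438 mol of electrons passes through the second cell.
2 H⁺ + 2 e⁻ → H₂ — 2 mol e⁻ per mol H₂, so n(H₂) = 0.07438/2 = 0.03719 mol.
V = nRT/P = (0.03719 × 8.314 × 278) / (116 × 10³) = 7.41 × 10⁻⁴ m³ = 0.741 L.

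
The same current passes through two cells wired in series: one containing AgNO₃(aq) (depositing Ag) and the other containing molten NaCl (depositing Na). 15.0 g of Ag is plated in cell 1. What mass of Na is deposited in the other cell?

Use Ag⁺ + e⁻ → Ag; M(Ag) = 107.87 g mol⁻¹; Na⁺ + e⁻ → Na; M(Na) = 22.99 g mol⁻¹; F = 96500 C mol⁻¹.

n(Ag) = 15.0 / 107.87 = 0.1391 mol.
Since Ag⁺ + e⁻ → Ag, n(e⁻) passed = 1 × 0.1391 = 0.1391 mol.
Cells in series carry the same charge, so the same 0.1391 mol of electrons passes through cell 2.
Na⁺ + e⁻ → Na, so n(Na) = 0.1391 / 1 = 0.1391 mol.
m(Na) = 0.1391 × 22.99 = 3.20 g.

3.20 g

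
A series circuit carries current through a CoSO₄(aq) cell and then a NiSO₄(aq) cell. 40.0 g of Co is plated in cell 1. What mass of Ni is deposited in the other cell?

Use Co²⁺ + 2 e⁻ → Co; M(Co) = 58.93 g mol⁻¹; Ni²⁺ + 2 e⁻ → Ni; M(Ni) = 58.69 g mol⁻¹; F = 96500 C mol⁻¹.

39.8 g

n(Co) = 40.0 / 58.93 = 0.6788 mol.
Since Co²⁺ + 2 e⁻ → Co, n(e⁻) passed = 2 × 0.6788 = 1.358 mol.
Cells in series carry the same charge, so the same 1.358 mol of electrons passes through cell 2.
Ni²⁺ + 2 e⁻ → Ni, so n(Ni) = 1.358 / 2 = 0.6788 mol.
m(Ni) = 0.6788 × 58.69 = 39.8 g.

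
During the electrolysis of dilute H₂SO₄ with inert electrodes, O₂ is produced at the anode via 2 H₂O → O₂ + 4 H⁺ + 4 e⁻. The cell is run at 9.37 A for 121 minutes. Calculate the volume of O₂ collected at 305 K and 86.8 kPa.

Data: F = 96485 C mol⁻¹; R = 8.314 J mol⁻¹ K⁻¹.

5.15 L

Q = I·t = 9.370 A × 7260.0 s = 68030 C.
n(e⁻) = Q/F = 68030 / 96485 = 0.7050 mol.
4 electrons are transferred per O₂ molecule, so n(O₂) = 0.7050 / 4 = 0.1763 mol.
V = nRT/P = (0.1763 × 8.314 × 305) / (86.8 × 10³ Pa) = 0.00515 m³ = 5.15 L.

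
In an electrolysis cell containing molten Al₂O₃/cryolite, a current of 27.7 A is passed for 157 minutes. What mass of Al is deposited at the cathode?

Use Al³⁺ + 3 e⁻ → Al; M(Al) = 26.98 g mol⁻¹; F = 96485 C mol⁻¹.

Q = I·t = 27.70 A × 9420.0 s = 260900 C.
n(e⁻) = Q/F = 260900 / 96485 = 2.704 mol.
Al³⁺ + 3 e⁻ → Al, so n(Al) = n(e⁻)/3 = 0.9015 mol.
m = n·M = 0.9015 × 26.98 = 24.3 g.

24.3 g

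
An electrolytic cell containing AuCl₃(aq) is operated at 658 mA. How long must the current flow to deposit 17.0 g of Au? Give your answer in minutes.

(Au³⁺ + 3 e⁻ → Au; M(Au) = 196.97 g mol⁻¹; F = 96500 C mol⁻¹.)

n(Au) = m/M = 17.0 / 196.97 = 0.08631 mol.
Each Au atom requires 3 electrons, so n(e⁻) = 3 × 0.08631 = 0.2589 mol.
Q = n(e⁻)·F = 0.2589 × 96500 = 24990 C.
t = Q/I = 24990 / 0.6580 A = 37970 s = 633 min.

633 min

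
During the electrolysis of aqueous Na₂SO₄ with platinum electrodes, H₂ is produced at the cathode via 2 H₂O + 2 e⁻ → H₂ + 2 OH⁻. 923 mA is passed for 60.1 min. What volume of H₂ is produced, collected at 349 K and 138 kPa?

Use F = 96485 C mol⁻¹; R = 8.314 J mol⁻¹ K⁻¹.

Q = I·t = 0.9230 A × 3606.0 s = 3328 C.
n(e⁻) = Q/F = 3328 / 96485 = 0.03450 mol.
2 electrons are transferred per H₂ molecule, so n(H₂) = 0.03450 / 2 = 0.01725 mol.
V = nRT/P = (0.01725 × 8.314 × 349) / (138 × 10³ Pa) = 3.63 × 10⁻⁴ m³ = 0.363 L.

0.363 L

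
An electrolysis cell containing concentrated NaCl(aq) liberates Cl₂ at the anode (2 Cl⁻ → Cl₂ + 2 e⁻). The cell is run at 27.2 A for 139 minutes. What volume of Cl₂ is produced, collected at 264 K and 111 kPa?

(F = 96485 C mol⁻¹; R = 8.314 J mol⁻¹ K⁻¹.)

23.2 L

Q = I·t = 27.20 A × 8340.0 s = 226800 C.
n(e⁻) = Q/F = 226800 / 96485 = 2.351 mol.
2 electrons are transferred per Cl₂ molecule, so n(Cl₂) = 2.351 / 2 = 1.176 mol.
V = nRT/P = (1.176 × 8.314 × 264) / (111 × 10³ Pa) = 0.0232 m³ = 23.2 L.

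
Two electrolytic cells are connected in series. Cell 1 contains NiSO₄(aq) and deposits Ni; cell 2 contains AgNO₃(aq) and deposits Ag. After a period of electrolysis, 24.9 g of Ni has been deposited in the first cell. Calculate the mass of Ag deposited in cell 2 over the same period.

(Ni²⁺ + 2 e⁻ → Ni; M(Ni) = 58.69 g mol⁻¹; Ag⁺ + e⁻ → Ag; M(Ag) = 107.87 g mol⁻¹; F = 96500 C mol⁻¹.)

n(Ni) = 24.9 / 58.69 = 0.4243 mol.
Since Ni²⁺ + 2 e⁻ → Ni, n(e⁻) passed = 2 × 0.4243 = 0.8485 mol.
Cells in series carry the same charge, so the same 0.8485 mol of electrons passes through cell 2.
Ag⁺ + e⁻ → Ag, so n(Ag) = 0.8485 / 1 = 0.8485 mol.
m(Ag) = 0.8485 × 107.87 = 91.5 g.

91.5 g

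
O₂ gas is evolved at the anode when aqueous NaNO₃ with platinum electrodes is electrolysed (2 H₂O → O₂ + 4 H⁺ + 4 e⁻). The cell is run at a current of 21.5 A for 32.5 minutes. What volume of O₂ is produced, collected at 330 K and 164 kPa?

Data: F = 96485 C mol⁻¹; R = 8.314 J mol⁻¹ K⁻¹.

Q = I·t = 21.50 A × 1950.0 s = 41920 C.
n(e⁻) = Q/F = 41920 / 96485 = 0.4345 mol.
4 electrons are transferred per O₂ molecule, so n(O₂) = 0.4345 / 4 = 0.1086 mol.
V = nRT/P = (0.1086 × 8.314 × 330) / (164 × 10³ Pa) = 0.00182 m³ = 1.82 L.

1.82 L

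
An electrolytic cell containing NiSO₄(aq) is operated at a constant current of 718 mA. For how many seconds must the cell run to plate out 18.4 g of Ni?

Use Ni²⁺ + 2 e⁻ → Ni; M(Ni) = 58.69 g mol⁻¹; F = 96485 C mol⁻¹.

84300 s

n(Ni) = m/M = 18.4 / 58.69 = 0.3135 mol.
Each Ni atom requires 2 electrons, so n(e⁻) = 2 × 0.3135 = 0.6270 mol.
Q = n(e⁻)·F = 0.6270 × 96485 = 60500 C.
t = Q/I = 60500 / 0.7180 A = 84260 s.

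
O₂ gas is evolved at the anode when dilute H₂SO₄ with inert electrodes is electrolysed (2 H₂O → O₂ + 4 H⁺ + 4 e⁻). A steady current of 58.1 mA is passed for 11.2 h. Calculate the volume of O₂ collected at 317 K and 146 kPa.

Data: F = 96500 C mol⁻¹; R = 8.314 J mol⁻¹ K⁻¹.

Q = I·t = 0.05810 A × 40320 s = 2343 C.
n(e⁻) = Q/F = 2343 / 96500 = 0.02428 mol.
4 electrons are transferred per O₂ molecule, so n(O₂) = 0.02428 / 4 = 0.006069 mol.
V = nRT/P = (0.006069 × 8.314 × 317) / (146 × 10³ Pa) = 1.10 × 10⁻⁴ m³ = 0.110 L.

0.110 L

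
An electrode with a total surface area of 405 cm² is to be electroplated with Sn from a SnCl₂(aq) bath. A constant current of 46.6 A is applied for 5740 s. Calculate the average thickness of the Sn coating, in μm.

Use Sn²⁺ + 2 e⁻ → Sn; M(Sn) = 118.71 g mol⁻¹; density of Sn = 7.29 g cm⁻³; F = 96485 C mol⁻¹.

557 μm

Q = I·t = 46.60 × 5740.0 = 267500 C; n(e⁻) = 2.772 mol.
n(Sn) = n(e⁻)/2 = 1.386 mol, so m = 1.386 × 118.71 = 164.5 g.
Volume = m/ρ = 164.5 / 7.29 = 22.57 cm³.
Thickness = V/A = 22.57 / 405 = 0.0557 cm = 557 μm.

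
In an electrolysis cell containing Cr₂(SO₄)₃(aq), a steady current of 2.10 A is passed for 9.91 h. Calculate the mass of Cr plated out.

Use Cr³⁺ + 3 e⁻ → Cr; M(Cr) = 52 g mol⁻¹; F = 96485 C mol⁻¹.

13.5 g

Q = I·t = 2.100 A × 35676 s = 74920 C.
n(e⁻) = Q/F = 74920 / 96485 = 0.7765 mol.
Cr³⁺ + 3 e⁻ → Cr, so n(Cr) = n(e⁻)/3 = 0.2588 mol.
m = n·M = 0.2588 × 52 = 13.5 g.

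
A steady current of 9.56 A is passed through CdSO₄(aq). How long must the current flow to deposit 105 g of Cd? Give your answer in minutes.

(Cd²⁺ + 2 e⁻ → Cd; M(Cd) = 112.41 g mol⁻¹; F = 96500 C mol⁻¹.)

314 min

n(Cd) = m/M = 105 / 112.41 = 0.9341 mol.
Each Cd atom requires 2 electrons, so n(e⁻) = 2 × 0.9341 = 1.868 mol.
Q = n(e⁻)·F = 1.868 × 96500 = 180300 C.
t = Q/I = 180300 / 9.560 A = 18860 s = 314 min.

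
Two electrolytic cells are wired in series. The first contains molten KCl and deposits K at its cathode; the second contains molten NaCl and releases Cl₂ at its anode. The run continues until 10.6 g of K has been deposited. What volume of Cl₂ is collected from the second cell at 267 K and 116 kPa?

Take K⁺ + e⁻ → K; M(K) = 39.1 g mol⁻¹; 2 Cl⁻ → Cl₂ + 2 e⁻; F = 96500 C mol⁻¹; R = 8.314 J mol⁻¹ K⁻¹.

n(K) = 10.6 / 39.1 = 0.2711 mol, so n(e⁻) = 1 × 0.2711 = 0.2711 mol.
The cells are in series, so the same 0.2711 mol of electrons passes through the second cell.
2 Cl⁻ → Cl₂ + 2 e⁻ — 2 mol e⁻ per mol Cl₂, so n(Cl₂) = 0.2711/2 = 0.1355 mol.
V = nRT/P = (0.1355 × 8.314 × 267) / (116 × 10³) = 0.00259 m³ = 2.59 L.

2.59 L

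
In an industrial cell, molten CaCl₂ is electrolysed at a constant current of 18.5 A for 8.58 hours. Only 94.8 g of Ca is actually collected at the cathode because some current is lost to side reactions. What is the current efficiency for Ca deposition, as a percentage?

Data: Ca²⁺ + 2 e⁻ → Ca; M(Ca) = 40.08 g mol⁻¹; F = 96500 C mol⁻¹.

79.9 %

Q = I·t = 18.50 × 30888 = 571400 C; n(e⁻) = 571400/96500 = 5.922 mol.
Theoretical n(Ca) = n(e⁻)/2 = 2.961 mol, i.e. m_theo = 2.961 × 40.08 = 118.7 g.
Efficiency = m_actual / m_theo = 94.8 / 118.7 = 79.9 %.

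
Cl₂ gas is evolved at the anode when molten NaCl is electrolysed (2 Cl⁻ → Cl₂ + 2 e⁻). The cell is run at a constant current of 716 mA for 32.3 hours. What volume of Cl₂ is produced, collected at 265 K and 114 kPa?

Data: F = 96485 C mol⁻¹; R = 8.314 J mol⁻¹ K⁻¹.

8.34 L

Q = I·t = 0.7160 A × 116280 s = 83260 C.
n(e⁻) = Q/F = 83260 / 96485 = 0.8629 mol.
2 electrons are transferred per Cl₂ molecule, so n(Cl₂) = 0.8629 / 2 = 0.4314 mol.
V = nRT/P = (0.4314 × 8.314 × 265) / (114 × 10³ Pa) = 0.00834 m³ = 8.34 L.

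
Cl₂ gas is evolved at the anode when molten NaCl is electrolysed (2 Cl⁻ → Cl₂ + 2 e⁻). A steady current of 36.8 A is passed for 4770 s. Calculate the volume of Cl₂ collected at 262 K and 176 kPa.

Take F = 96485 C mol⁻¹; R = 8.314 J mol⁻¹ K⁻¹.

11.3 L

Q = I·t = 36.80 A × 4770.0 s = 175500 C.
n(e⁻) = Q/F = 175500 / 96485 = 1.819 mol.
2 electrons are transferred per Cl₂ molecule, so n(Cl₂) = 1.819 / 2 = 0.9097 mol.
V = nRT/P = (0.9097 × 8.314 × 262) / (176 × 10³ Pa) = 0.0113 m³ = 11.3 L.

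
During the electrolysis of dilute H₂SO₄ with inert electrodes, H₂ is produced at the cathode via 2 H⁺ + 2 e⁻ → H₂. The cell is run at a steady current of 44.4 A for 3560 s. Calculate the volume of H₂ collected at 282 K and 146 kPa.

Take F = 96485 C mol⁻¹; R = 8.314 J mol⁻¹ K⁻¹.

Q = I·t = 44.40 A × 3560.0 s = 158100 C.
n(e⁻) = Q/F = 158100 / 96485 = 1.638 mol.
2 electrons are transferred per H₂ molecule, so n(H₂) = 1.638 / 2 = 0.8191 mol.
V = nRT/P = (0.8191 × 8.314 × 282) / (146 × 10³ Pa) = 0.0132 m³ = 13.2 L.

13.2 L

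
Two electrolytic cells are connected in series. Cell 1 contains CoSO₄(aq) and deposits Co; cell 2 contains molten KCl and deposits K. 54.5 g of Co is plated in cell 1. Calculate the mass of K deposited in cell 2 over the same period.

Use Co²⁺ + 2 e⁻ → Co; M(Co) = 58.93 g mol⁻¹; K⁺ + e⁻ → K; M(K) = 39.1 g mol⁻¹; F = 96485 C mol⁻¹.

n(Co) = 54.5 / 58.93 = 0.9248 mol.
Since Co²⁺ + 2 e⁻ → Co, n(e⁻) passed = 2 × 0.9248 = 1.850 mol.
Cells in series carry the same charge, so the same 1.850 mol of electrons passes through cell 2.
K⁺ + e⁻ → K, so n(K) = 1.850 / 1 = 1.850 mol.
m(K) = 1.850 × 39.1 = 72.3 g.

72.3 g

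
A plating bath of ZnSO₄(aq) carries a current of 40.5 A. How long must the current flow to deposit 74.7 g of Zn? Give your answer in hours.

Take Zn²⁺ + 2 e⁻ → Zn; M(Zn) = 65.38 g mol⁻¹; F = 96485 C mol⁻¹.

n(Zn) = m/M = 74.7 / 65.38 = 1.143 mol.
Each Zn atom requires 2 electrons, so n(e⁻) = 2 × 1.143 = 2.285 mol.
Q = n(e⁻)·F = 2.285 × 96485 = 220500 C.
t = Q/I = 220500 / 40.50 A = 5444 s = 1.51 h.

1.51 h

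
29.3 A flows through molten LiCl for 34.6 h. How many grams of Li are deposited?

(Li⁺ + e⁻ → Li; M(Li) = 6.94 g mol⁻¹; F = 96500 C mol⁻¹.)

Q = I·t = 29.30 A × 124560 s = 3650000 C.
n(e⁻) = Q/F = 3650000 / 96500 = 37.82 mol.
Li⁺ + e⁻ → Li, so n(Li) = n(e⁻)/1 = 37.82 mol.
m = n·M = 37.82 × 6.94 = 262 g.

262 g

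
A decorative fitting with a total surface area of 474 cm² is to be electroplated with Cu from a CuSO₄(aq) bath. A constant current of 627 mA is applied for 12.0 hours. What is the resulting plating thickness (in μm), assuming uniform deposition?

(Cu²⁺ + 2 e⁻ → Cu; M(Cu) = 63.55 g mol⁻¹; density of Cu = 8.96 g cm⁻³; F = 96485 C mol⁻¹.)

21.0 μm

Q = I·t = 0.6270 × 43200 = 27090 C; n(e⁻) = 0.2807 mol.
n(Cu) = n(e⁻)/2 = 0.1404 mol, so m = 0.1404 × 63.55 = 8.920 g.
Volume = m/ρ = 8.920 / 8.96 = 0.9956 cm³.
Thickness = V/A = 0.9956 / 474 = 0.00210 cm = 21.0 μm.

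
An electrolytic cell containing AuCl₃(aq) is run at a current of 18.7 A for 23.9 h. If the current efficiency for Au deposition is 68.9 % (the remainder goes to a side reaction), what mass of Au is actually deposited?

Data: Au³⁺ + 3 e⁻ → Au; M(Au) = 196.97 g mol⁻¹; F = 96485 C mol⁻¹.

754 g

Q = I·t = 18.70 × 86040 = 1609000 C.
n(e⁻) = 1609000/96485 = 16.68 mol; theoretically n(Au) = 16.68/3 = 5.559 mol, m_theo = 1095 g.
At 68.9 % efficiency, m_actual = 0.689 × 1095 = 754 g.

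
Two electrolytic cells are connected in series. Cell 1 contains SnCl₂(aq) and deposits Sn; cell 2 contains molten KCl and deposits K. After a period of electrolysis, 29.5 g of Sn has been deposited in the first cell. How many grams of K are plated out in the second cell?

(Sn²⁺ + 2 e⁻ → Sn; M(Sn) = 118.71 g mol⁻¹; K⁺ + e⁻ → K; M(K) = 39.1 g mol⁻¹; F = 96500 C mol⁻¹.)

n(Sn) = 29.5 / 118.71 = 0.2485 mol.
Since Sn²⁺ + 2 e⁻ → Sn, n(e⁻) passed = 2 × 0.2485 = 0.4970 mol.
Cells in series carry the same charge, so the same 0.4970 mol of electrons passes through cell 2.
K⁺ + e⁻ → K, so n(K) = 0.4970 / 1 = 0.4970 mol.
m(K) = 0.4970 × 39.1 = 19.4 g.

19.4 g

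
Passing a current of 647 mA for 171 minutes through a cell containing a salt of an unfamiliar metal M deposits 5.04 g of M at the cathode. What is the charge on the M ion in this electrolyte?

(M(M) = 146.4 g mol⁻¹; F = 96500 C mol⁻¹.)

Q = I·t = 0.6470 A × 10260 s = 6638 C, so n(e⁻) = 6638/96500 = 0.06879 mol.
n(M) deposited = 5.04 / 146.4 = 0.03443 mol.
Electrons per atom = n(e⁻)/n(M) = 0.06879 / 0.03443 = 2.00 ≈ 2, so the ion is M²⁺.

+2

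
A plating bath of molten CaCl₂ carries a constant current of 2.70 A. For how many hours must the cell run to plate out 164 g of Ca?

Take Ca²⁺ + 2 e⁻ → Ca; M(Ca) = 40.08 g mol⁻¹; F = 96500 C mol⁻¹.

n(Ca) = m/M = 164 / 40.08 = 4.092 mol.
Each Ca atom requires 2 electrons, so n(e⁻) = 2 × 4.092 = 8.184 mol.
Q = n(e⁻)·F = 8.184 × 96500 = 789700 C.
t = Q/I = 789700 / 2.700 A = 292500 s = 81.2 h.

81.2 h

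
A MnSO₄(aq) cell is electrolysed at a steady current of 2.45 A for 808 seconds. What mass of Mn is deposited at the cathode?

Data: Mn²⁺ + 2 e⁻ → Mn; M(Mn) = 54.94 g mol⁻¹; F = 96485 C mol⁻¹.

0.564 g

Q = I·t = 2.450 A × 808.00 s = 1980 C.
n(e⁻) = Q/F = 1980 / 96485 = 0.02052 mol.
Mn²⁺ + 2 e⁻ → Mn, so n(Mn) = n(e⁻)/2 = 0.01026 mol.
m = n·M = 0.01026 × 54.94 = 0.564 g.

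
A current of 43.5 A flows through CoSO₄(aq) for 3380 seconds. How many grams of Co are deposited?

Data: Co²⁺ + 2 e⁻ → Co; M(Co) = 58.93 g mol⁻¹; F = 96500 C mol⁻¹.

Q = I·t = 43.50 A × 3380.0 s = 147000 C.
n(e⁻) = Q/F = 147000 / 96500 = 1.524 mol.
Co²⁺ + 2 e⁻ → Co, so n(Co) = n(e⁻)/2 = 0.7618 mol.
m = n·M = 0.7618 × 58.93 = 44.9 g.

44.9 g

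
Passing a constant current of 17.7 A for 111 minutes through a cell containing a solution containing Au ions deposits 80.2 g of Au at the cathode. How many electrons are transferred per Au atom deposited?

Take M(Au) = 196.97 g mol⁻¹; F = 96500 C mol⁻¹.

Q = I·t = 17.70 A × 6660.0 s = 117900 C, so n(e⁻) = 117900/96500 = 1.222 mol.
n(Au) deposited = 80.2 / 196.97 = 0.4072 mol.
Electrons per atom = n(e⁻)/n(Au) = 1.222 / 0.4072 = 3.00 ≈ 3, so the ion is Au³⁺.

3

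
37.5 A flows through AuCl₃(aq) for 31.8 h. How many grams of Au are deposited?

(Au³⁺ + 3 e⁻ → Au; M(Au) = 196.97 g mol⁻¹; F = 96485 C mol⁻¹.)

2920 g

Q = I·t = 37.50 A × 114480 s = 4293000 C.
n(e⁻) = Q/F = 4293000 / 96485 = 44.49 mol.
Au³⁺ + 3 e⁻ → Au, so n(Au) = n(e⁻)/3 = 14.83 mol.
m = n·M = 14.83 × 196.97 = 2920 g.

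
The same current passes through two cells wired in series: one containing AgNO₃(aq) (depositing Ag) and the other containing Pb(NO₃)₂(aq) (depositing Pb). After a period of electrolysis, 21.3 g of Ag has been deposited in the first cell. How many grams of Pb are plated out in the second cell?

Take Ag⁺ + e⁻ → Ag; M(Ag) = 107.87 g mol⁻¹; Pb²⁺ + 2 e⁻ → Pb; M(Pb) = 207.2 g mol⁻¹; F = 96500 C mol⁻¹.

n(Ag) = 21.3 / 107.87 = 0.1975 mol.
Since Ag⁺ + e⁻ → Ag, n(e⁻) passed = 1 × 0.1975 = 0.1975 mol.
Cells in series carry the same charge, so the same 0.1975 mol of electrons passes through cell 2.
Pb²⁺ + 2 e⁻ → Pb, so n(Pb) = 0.1975 / 2 = 0.09873 mol.
m(Pb) = 0.09873 × 207.2 = 20.5 g.

20.5 g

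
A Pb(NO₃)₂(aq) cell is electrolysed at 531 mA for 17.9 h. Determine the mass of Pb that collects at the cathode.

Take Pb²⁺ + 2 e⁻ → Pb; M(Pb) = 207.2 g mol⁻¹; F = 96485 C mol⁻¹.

Q = I·t = 0.5310 A × 64440 s = 34220 C.
n(e⁻) = Q/F = 34220 / 96485 = 0.3546 mol.
Pb²⁺ + 2 e⁻ → Pb, so n(Pb) = n(e⁻)/2 = 0.1773 mol.
m = n·M = 0.1773 × 207.2 = 36.7 g.

36.7 g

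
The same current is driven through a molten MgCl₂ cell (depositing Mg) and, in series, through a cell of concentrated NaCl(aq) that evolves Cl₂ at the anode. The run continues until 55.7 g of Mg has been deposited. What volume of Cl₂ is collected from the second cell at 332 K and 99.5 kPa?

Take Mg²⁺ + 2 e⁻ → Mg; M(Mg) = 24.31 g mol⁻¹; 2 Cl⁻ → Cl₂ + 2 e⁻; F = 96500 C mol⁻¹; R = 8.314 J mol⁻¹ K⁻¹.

63.6 L

n(Mg) = 55.7 / 24.31 = 2.291 mol, so n(e⁻) = 2 × 2.291 = 4.582 mol.
The cells are in series, so the same 4.582 mol of electrons passes through the second cell.
2 Cl⁻ → Cl₂ + 2 e⁻ — 2 mol e⁻ per mol Cl₂, so n(Cl₂) = 4.582/2 = 2.291 mol.
V = nRT/P = (2.291 × 8.314 × 332) / (99.5 × 10³) = 0.0636 m³ = 63.6 L.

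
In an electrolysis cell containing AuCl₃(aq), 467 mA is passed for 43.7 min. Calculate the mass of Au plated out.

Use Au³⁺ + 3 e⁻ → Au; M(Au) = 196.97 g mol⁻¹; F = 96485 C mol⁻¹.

Q = I·t = 0.4670 A × 2622.0 s = 1224 C.
n(e⁻) = Q/F = 1224 / 96485 = 0.01269 mol.
Au³⁺ + 3 e⁻ → Au, so n(Au) = n(e⁻)/3 = 0.004230 mol.
m = n·M = 0.004230 × 196.97 = 0.833 g.

0.833 g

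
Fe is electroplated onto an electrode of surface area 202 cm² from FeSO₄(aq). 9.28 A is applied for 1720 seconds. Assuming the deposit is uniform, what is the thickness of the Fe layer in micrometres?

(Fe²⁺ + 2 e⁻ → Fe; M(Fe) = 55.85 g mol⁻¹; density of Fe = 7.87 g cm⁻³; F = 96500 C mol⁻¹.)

Q = I·t = 9.280 × 1720.0 = 15960 C; n(e⁻) = 0.1654 mol.
n(Fe) = n(e⁻)/2 = 0.08270 mol, so m = 0.08270 × 55.85 = 4.619 g.
Volume = m/ρ = 4.619 / 7.87 = 0.5869 cm³.
Thickness = V/A = 0.5869 / 202 = 0.00291 cm = 29.1 μm.

29.1 μm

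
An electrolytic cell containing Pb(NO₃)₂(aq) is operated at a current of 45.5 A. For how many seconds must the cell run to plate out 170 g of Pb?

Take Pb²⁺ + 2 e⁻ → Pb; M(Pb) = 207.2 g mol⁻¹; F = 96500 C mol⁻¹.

3480 s

n(Pb) = m/M = 170 / 207.2 = 0.8205 mol.
Each Pb atom requires 2 electrons, so n(e⁻) = 2 × 0.8205 = 1.641 mol.
Q = n(e⁻)·F = 1.641 × 96500 = 158300 C.
t = Q/I = 158300 / 45.50 A = 3480 s.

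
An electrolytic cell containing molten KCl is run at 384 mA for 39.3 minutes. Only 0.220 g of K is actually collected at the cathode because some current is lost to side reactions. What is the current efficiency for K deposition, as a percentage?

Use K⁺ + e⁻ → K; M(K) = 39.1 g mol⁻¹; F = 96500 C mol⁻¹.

60.0 %

Q = I·t = 0.3840 × 2358.0 = 905.5 C; n(e⁻) = 905.5/96500 = 0.009383 mol.
Theoretical n(K) = n(e⁻)/1 = 0.009383 mol, i.e. m_theo = 0.009383 × 39.1 = 0.3669 g.
Efficiency = m_actual / m_theo = 0.220 / 0.3669 = 60.0 %.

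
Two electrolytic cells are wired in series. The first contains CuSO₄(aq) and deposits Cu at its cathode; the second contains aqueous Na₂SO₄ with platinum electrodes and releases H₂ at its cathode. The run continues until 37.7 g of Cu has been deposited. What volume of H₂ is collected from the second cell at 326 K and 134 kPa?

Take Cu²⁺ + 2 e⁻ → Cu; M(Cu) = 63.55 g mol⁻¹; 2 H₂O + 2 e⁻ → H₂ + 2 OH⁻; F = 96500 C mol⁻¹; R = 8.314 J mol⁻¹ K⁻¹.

12.0 L

n(Cu) = 37.7 / 63.55 = 0.5932 mol, so n(e⁻) = 2 × 0.5932 = 1.186 mol.
The cells are in series, so the same 1.186 mol of electrons passes through the second cell.
2 H₂O + 2 e⁻ → H₂ + 2 OH⁻ — 2 mol e⁻ per mol H₂, so n(H₂) = 1.186/2 = 0.5932 mol.
V = nRT/P = (0.5932 × 8.314 × 326) / (134 × 10³) = 0.0120 m³ = 12.0 L.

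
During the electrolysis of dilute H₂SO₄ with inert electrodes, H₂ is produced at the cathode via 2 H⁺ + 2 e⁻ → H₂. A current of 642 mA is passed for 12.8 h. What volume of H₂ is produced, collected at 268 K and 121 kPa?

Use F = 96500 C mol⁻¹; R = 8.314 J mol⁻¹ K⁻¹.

Q = I·t = 0.6420 A × 46080 s = 29580 C.
n(e⁻) = Q/F = 29580 / 96500 = 0.3066 mol.
2 electrons are transferred per H₂ molecule, so n(H₂) = 0.3066 / 2 = 0.1533 mol.
V = nRT/P = (0.1533 × 8.314 × 268) / (121 × 10³ Pa) = 0.00282 m³ = 2.82 L.

2.82 L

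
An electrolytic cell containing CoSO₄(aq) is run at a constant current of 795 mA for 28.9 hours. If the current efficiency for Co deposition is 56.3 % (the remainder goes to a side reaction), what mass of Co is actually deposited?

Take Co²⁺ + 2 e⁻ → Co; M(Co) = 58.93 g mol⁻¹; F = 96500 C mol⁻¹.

Q = I·t = 0.7950 × 104040 = 82710 C.
n(e⁻) = 82710/96500 = 0.8571 mol; theoretically n(Co) = 0.8571/2 = 0.4286 mol, m_theo = 25.25 g.
At 56.3 % efficiency, m_actual = 0.563 × 25.25 = 14.2 g.

14.2 g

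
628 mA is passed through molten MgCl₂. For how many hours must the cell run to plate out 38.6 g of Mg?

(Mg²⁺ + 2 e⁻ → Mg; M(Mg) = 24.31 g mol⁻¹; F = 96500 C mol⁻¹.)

136 h

n(Mg) = m/M = 38.6 / 24.31 = 1.588 mol.
Each Mg atom requires 2 electrons, so n(e⁻) = 2 × 1.588 = 3.176 mol.
Q = n(e⁻)·F = 3.176 × 96500 = 306500 C.
t = Q/I = 306500 / 0.6280 A = 488000 s = 136 h.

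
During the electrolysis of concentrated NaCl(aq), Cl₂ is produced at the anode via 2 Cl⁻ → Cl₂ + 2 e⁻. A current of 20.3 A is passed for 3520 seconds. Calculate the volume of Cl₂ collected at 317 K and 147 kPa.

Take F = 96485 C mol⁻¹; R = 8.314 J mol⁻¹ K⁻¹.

6.64 L

Q = I·t = 20.30 A × 3520.0 s = 71460 C.
n(e⁻) = Q/F = 71460 / 96485 = 0.7406 mol.
2 electrons are transferred per Cl₂ molecule, so n(Cl₂) = 0.7406 / 2 = 0.3703 mol.
V = nRT/P = (0.3703 × 8.314 × 317) / (147 × 10³ Pa) = 0.00664 m³ = 6.64 L.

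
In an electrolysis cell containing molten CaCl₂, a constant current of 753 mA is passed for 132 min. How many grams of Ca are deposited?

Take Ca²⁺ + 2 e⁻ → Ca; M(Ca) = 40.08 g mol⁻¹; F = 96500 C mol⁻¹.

1.24 g

Q = I·t = 0.7530 A × 7920.0 s = 5964 C.
n(e⁻) = Q/F = 5964 / 96500 = 0.06180 mol.
Ca²⁺ + 2 e⁻ → Ca, so n(Ca) = n(e⁻)/2 = 0.03090 mol.
m = n·M = 0.03090 × 40.08 = 1.24 g.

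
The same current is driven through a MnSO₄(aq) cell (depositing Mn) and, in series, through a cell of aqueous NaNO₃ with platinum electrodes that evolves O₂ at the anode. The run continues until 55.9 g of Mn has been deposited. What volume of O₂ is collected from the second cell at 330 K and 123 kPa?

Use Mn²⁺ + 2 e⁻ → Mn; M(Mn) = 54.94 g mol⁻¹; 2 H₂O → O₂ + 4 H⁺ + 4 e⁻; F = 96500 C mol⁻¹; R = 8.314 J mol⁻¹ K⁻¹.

11.3 L

n(Mn) = 55.9 / 54.94 = 1.017 mol, so n(e⁻) = 2 × 1.017 = 2.035 mol.
The cells are in series, so the same 2.035 mol of electrons passes through the second cell.
2 H₂O → O₂ + 4 H⁺ + 4 e⁻ — 4 mol e⁻ per mol O₂, so n(O₂) = 2.035/4 = 0.5087 mol.
V = nRT/P = (0.5087 × 8.314 × 330) / (123 × 10³) = 0.0113 m³ = 11.3 L.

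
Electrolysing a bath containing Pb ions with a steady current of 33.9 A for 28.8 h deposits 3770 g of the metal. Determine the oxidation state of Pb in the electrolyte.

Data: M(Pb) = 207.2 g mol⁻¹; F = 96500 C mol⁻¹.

Q = I·t = 33.90 A × 103680 s = 3515000 C, so n(e⁻) = 3515000/96500 = 36.42 mol.
n(Pb) deposited = 3770 / 207.2 = 18.19 mol.
Electrons per atom = n(e⁻)/n(Pb) = 36.42 / 18.19 = 2.00 ≈ 2, so the ion is Pb²⁺.

+2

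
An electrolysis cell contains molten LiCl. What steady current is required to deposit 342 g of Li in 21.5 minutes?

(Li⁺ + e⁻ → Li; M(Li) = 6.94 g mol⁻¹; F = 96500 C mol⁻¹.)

n(Li) = 342 / 6.94 = 49.28 mol.
n(e⁻) = 1 × 49.28 = 49.28 mol.
Q = n(e⁻)·F = 49.28 × 96500 = 4755000 C.
I = Q/t = 4755000 / 1290.0 s = 3690 A.

3690 A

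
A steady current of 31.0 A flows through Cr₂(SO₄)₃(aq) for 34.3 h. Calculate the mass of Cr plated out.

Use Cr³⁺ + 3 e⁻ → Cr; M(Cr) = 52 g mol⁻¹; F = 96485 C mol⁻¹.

688 g

Q = I·t = 31.00 A × 123480 s = 3828000 C.
n(e⁻) = Q/F = 3828000 / 96485 = 39.67 mol.
Cr³⁺ + 3 e⁻ → Cr, so n(Cr) = n(e⁻)/3 = 13.22 mol.
m = n·M = 13.22 × 52 = 688 g.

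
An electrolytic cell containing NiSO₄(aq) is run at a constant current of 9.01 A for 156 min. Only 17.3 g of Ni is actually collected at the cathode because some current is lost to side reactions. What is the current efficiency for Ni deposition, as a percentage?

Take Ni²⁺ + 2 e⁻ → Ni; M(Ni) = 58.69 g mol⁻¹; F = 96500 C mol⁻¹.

67.5 %

Q = I·t = 9.010 × 9360.0 = 84330 C; n(e⁻) = 84330/96500 = 0.8739 mol.
Theoretical n(Ni) = n(e⁻)/2 = 0.4370 mol, i.e. m_theo = 0.4370 × 58.69 = 25.65 g.
Efficiency = m_actual / m_theo = 17.3 / 25.65 = 67.5 %.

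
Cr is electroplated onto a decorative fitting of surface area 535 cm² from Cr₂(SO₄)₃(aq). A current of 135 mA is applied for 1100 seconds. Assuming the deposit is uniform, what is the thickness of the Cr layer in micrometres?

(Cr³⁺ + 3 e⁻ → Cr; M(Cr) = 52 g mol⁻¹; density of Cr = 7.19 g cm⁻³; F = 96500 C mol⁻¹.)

Q = I·t = 0.1350 × 1100.0 = 148.5 C; n(e⁻) = 0.001539 mol.
n(Cr) = n(e⁻)/3 = 0.0005130 mol, so m = 0.0005130 × 52 = 0.02667 g.
Volume = m/ρ = 0.02667 / 7.19 = 0.003710 cm³.
Thickness = V/A = 0.003710 / 535 = 6.93 × 10⁻⁶ cm = 0.0693 μm.

0.0693 μm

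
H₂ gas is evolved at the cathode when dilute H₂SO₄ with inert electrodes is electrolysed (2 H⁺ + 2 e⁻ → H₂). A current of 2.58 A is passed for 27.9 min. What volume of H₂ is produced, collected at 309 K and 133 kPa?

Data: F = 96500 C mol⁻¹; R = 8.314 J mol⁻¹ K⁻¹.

0.432 L

Q = I·t = 2.580 A × 1674.0 s = 4319 C.
n(e⁻) = Q/F = 4319 / 96500 = 0.04476 mol.
2 electrons are transferred per H₂ molecule, so n(H₂) = 0.04476 / 2 = 0.02238 mol.
V = nRT/P = (0.02238 × 8.314 × 309) / (133 × 10³ Pa) = 4.32 × 10⁻⁴ m³ = 0.432 L.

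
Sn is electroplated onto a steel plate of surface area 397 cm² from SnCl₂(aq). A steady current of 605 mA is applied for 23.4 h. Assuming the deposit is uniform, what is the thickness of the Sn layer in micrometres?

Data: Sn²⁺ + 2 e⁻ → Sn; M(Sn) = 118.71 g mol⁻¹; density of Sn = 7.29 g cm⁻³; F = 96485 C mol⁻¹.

108 μm

Q = I·t = 0.6050 × 84240 = 50970 C; n(e⁻) = 0.5282 mol.
n(Sn) = n(e⁻)/2 = 0.2641 mol, so m = 0.2641 × 118.71 = 31.35 g.
Volume = m/ρ = 31.35 / 7.29 = 4.301 cm³.
Thickness = V/A = 4.301 / 397 = 0.0108 cm = 108 μm.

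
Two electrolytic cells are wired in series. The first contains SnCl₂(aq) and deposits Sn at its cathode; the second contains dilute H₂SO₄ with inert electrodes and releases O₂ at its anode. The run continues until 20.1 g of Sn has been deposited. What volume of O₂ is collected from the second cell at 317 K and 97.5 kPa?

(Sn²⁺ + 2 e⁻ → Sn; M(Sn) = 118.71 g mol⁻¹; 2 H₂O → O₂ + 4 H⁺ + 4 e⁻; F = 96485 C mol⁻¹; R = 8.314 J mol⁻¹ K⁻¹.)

2.29 L

n(Sn) = 20.1 / 118.71 = 0.1693 mol, so n(e⁻) = 2 × 0.1693 = 0.3386 mol.
The cells are in series, so the same 0.3386 mol of electrons passes through the second cell.
2 H₂O → O₂ + 4 H⁺ + 4 e⁻ — 4 mol e⁻ per mol O₂, so n(O₂) = 0.3386/4 = 0.08466 mol.
V = nRT/P = (0.08466 × 8.314 × 317) / (97.5 × 10³) = 0.00229 m³ = 2.29 L.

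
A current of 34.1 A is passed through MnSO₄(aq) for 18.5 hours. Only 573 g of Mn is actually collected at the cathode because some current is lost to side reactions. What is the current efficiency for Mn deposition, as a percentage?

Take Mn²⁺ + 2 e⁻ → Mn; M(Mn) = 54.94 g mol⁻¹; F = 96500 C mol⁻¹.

Q = I·t = 34.10 × 66600 = 2271000 C; n(e⁻) = 2271000/96500 = 23.53 mol.
Theoretical n(Mn) = n(e⁻)/2 = 11.77 mol, i.e. m_theo = 11.77 × 54.94 = 646.5 g.
Efficiency = m_actual / m_theo = 573 / 646.5 = 88.6 %.

88.6 %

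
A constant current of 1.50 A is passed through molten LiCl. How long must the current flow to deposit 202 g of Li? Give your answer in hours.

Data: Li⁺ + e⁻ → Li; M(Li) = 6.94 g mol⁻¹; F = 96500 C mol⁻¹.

520 h

n(Li) = m/M = 202 / 6.94 = 29.11 mol.
Each Li atom requires 1 electron, so n(e⁻) = 1 × 29.11 = 29.11 mol.
Q = n(e⁻)·F = 29.11 × 96500 = 2809000 C.
t = Q/I = 2809000 / 1.500 A = 1873000 s = 520 h.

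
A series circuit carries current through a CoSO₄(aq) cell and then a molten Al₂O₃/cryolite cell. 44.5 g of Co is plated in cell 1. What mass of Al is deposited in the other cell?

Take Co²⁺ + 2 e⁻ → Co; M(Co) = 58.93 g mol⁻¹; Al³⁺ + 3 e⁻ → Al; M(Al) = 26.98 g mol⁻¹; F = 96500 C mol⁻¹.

13.6 g

n(Co) = 44.5 / 58.93 = 0.7551 mol.
Since Co²⁺ + 2 e⁻ → Co, n(e⁻) passed = 2 × 0.7551 = 1.510 mol.
Cells in series carry the same charge, so the same 1.510 mol of electrons passes through cell 2.
Al³⁺ + 3 e⁻ → Al, so n(Al) = 1.510 / 3 = 0.5034 mol.
m(Al) = 0.5034 × 26.98 = 13.6 g.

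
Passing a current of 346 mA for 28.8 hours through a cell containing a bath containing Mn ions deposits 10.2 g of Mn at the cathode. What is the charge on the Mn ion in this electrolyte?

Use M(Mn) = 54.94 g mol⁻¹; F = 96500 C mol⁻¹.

+2

Q = I·t = 0.3460 A × 103680 s = 35870 C, so n(e⁻) = 35870/96500 = 0.3717 mol.
n(Mn) deposited = 10.2 / 54.94 = 0.1857 mol.
Electrons per atom = n(e⁻)/n(Mn) = 0.3717 / 0.1857 = 2.00 ≈ 2, so the ion is Mn²⁺.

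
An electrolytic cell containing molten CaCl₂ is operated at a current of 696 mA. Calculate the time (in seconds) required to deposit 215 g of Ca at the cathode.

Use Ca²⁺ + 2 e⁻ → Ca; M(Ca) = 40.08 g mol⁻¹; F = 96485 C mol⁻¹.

1.49 × 10⁶ s

n(Ca) = m/M = 215 / 40.08 = 5.364 mol.
Each Ca atom requires 2 electrons, so n(e⁻) = 2 × 5.364 = 10.73 mol.
Q = n(e⁻)·F = 10.73 × 96485 = 1035000 C.
t = Q/I = 1035000 / 0.6960 A = 1487000 s.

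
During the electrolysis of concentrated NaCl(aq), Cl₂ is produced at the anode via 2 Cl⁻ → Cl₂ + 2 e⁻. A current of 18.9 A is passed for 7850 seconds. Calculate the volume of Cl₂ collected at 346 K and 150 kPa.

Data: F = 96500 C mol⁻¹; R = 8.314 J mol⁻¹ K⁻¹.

Q = I·t = 18.90 A × 7850.0 s = 148400 C.
n(e⁻) = Q/F = 148400 / 96500 = 1.537 mol.
2 electrons are transferred per Cl₂ molecule, so n(Cl₂) = 1.537 / 2 = 0.7687 mol.
V = nRT/P = (0.7687 × 8.314 × 346) / (150 × 10³ Pa) = 0.0147 m³ = 14.7 L.

14.7 L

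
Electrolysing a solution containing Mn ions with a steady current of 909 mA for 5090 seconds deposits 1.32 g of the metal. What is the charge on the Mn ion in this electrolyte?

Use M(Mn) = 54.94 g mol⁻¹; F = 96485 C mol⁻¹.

Q = I·t = 0.9090 A × 5090.0 s = 4627 C, so n(e⁻) = 4627/96485 = 0.04795 mol.
n(Mn) deposited = 1.32 / 54.94 = 0.02403 mol.
Electrons per atom = n(e⁻)/n(Mn) = 0.04795 / 0.02403 = 2.00 ≈ 2, so the ion is Mn²⁺.

+2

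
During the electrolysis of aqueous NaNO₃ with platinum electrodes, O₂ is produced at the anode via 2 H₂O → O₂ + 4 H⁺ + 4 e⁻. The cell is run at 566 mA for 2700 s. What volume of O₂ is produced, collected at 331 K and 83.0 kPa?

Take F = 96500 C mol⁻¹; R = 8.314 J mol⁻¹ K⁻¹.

0.131 L

Q = I·t = 0.5660 A × 2700.0 s = 1528 C.
n(e⁻) = Q/F = 1528 / 96500 = 0.01584 mol.
4 electrons are transferred per O₂ molecule, so n(O₂) = 0.01584 / 4 = 0.003959 mol.
V = nRT/P = (0.003959 × 8.314 × 331) / (83.0 × 10³ Pa) = 1.31 × 10⁻⁴ m³ = 0.131 L.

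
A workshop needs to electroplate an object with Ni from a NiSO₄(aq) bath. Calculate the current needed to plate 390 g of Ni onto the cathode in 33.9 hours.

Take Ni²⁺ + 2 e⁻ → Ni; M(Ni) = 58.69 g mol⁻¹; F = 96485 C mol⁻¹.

n(Ni) = 390 / 58.69 = 6.645 mol.
n(e⁻) = 2 × 6.645 = 13.29 mol.
Q = n(e⁻)·F = 13.29 × 96485 = 1282000 C.
I = Q/t = 1282000 / 122040 s = 10.5 A.

10.5 A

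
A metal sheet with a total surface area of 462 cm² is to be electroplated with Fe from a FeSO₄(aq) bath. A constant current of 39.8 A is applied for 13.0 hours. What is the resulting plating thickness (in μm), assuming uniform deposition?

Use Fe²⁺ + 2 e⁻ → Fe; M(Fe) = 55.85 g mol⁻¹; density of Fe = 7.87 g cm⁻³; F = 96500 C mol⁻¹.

Q = I·t = 39.80 × 46800 = 1863000 C; n(e⁻) = 19.30 mol.
n(Fe) = n(e⁻)/2 = 9.651 mol, so m = 9.651 × 55.85 = 539.0 g.
Volume = m/ρ = 539.0 / 7.87 = 68.49 cm³.
Thickness = V/A = 68.49 / 462 = 0.148 cm = 1480 μm.

1480 μm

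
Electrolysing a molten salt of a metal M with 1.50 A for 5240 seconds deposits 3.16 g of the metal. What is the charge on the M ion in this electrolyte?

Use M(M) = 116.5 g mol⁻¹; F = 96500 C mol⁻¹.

Q = I·t = 1.500 A × 5240.0 s = 7860 C, so n(e⁻) = 7860/96500 = 0.08145 mol.
n(M) deposited = 3.16 / 116.5 = 0.02712 mol.
Electrons per atom = n(e⁻)/n(M) = 0.08145 / 0.02712 = 3.00 ≈ 3, so the ion is M³⁺.

+3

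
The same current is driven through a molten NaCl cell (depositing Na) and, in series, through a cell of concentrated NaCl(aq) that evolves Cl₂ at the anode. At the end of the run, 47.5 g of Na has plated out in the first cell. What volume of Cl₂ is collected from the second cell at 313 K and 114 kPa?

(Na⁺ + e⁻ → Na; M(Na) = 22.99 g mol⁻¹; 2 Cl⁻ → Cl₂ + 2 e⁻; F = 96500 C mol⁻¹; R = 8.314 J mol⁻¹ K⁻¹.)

n(Na) = 47.5 / 22.99 = 2.066 mol, so n(e⁻) = 1 × 2.066 = 2.066 mol.
The cells are in series, so the same 2.066 mol of electrons passes through the second cell.
2 Cl⁻ → Cl₂ + 2 e⁻ — 2 mol e⁻ per mol Cl₂, so n(Cl₂) = 2.066/2 = 1.033 mol.
V = nRT/P = (1.033 × 8.314 × 313) / (114 × 10³) = 0.0236 m³ = 23.6 L.

23.6 L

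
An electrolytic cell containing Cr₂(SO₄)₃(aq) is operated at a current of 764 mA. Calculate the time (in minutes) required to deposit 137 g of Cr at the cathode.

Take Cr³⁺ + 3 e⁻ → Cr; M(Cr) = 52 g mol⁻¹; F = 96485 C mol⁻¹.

n(Cr) = m/M = 137 / 52 = 2.635 mol.
Each Cr atom requires 3 electrons, so n(e⁻) = 3 × 2.635 = 7.904 mol.
Q = n(e⁻)·F = 7.904 × 96485 = 762600 C.
t = Q/I = 762600 / 0.7640 A = 998200 s = 16600 min.

16600 min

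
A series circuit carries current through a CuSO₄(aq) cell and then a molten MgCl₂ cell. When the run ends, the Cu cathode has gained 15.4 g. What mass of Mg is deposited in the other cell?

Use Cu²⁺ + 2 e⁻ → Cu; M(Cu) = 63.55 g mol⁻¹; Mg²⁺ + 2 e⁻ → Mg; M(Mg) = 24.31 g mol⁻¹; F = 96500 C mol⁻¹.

5.89 g

n(Cu) = 15.4 / 63.55 = 0.2423 mol.
Since Cu²⁺ + 2 e⁻ → Cu, n(e⁻) passed = 2 × 0.2423 = 0.4847 mol.
Cells in series carry the same charge, so the same 0.4847 mol of electrons passes through cell 2.
Mg²⁺ + 2 e⁻ → Mg, so n(Mg) = 0.4847 / 2 = 0.2423 mol.
m(Mg) = 0.2423 × 24.31 = 5.89 g.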